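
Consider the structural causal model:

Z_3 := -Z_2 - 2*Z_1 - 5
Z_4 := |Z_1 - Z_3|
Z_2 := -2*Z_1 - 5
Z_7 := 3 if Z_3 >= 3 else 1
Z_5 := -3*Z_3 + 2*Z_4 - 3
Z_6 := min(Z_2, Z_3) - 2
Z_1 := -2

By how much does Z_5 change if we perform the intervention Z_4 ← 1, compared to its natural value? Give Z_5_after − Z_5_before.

-2

Intervening sets Z_4 = 1 and removes its equation (Z_4 := |Z_1 - Z_3|).
Z_2 = -2*Z_1 - 5  [with Z_1=-2]  = -1
Z_3 = -Z_2 - 2*Z_1 - 5  [with Z_2=-1, Z_1=-2]  = 0
Z_5 = -3*Z_3 + 2*Z_4 - 3  [with Z_3=0, Z_4=1]  = -1
Without intervention: Z_2 = -2*Z_1 - 5  [with Z_1=-2]  = -1; Z_3 = -Z_2 - 2*Z_1 - 5  [with Z_2=-1, Z_1=-2]  = 0; Z_4 = |Z_1 - Z_3|  [with Z_1=-2, Z_3=0]  = 2; Z_5 = -3*Z_3 + 2*Z_4 - 3  [with Z_3=0, Z_4=2]  = 1.
Change = -1 − 1 = -2.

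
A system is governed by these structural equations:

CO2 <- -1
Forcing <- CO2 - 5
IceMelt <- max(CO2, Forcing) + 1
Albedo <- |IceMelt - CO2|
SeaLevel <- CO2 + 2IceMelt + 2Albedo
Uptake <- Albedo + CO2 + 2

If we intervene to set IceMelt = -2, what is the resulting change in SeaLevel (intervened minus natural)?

-4

do(IceMelt=-2) replaces the equation IceMelt <- max(CO2, Forcing) + 1 with the constant IceMelt = -2.
Albedo = |IceMelt - CO2|  [with IceMelt=-2, CO2=-1]  = 1
SeaLevel = CO2 + 2IceMelt + 2Albedo  [with CO2=-1, IceMelt=-2, Albedo=1]  = -3
Without intervention: Forcing = CO2 - 5  [with CO2=-1]  = -6; IceMelt = max(CO2, Forcing) + 1  [with CO2=-1, Forcing=-6]  = 0; Albedo = |IceMelt - CO2|  [with IceMelt=0, CO2=-1]  = 1; SeaLevel = CO2 + 2IceMelt + 2Albedo  [with CO2=-1, IceMelt=0, Albedo=1]  = 1.
Change = -3 − 1 = -4.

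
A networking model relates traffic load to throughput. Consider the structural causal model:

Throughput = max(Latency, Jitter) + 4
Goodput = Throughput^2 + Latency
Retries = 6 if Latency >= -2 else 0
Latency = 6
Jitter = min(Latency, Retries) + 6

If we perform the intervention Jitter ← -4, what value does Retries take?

6

Under do(Jitter=-4), the mechanism Jitter = min(Latency, Retries) + 6 is discarded; Jitter is fixed at -4.
Since Retries is not a descendant of the intervened variable, it is unaffected.
Retries = 6 if Latency >= -2 else 0  [with Latency=6]  = 6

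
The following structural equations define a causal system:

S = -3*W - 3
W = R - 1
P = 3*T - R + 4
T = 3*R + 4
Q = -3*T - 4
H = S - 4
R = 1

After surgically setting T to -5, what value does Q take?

11

Intervening sets T = -5 and removes its equation (T = 3*R + 4).
Q = -3*T - 4  [with T=-5]  = 11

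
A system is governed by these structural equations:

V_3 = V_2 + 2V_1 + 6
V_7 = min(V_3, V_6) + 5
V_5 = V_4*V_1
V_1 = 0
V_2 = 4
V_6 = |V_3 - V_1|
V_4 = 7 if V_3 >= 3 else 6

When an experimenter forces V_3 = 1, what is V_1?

0

Under do(V_3=1), the mechanism V_3 = V_2 + 2V_1 + 6 is discarded; V_3 is fixed at 1.
V_1 is not downstream of the intervention, so its value is determined by the original equations.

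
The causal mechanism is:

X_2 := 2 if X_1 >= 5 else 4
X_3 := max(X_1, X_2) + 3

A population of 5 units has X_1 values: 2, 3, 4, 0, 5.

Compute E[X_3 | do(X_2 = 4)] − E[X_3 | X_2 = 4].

do(X_2=4) breaks X_2's dependence on X_1. With X_2=4 fixed, X_3 across the units is 7, 7, 7, 7, 8, mean 7.2.
Conditioning on X_2=4 selects the 4 unit(s) with X_1 ∈ {2, 3, 4, 0}. Their X_3 values: 7, 7, 7, 7. Mean = 7.
Difference = 7.2 − 7 = 0.2.

0.2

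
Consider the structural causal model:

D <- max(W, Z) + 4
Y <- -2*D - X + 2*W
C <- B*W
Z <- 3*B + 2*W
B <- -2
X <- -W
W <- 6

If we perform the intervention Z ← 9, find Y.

The intervention breaks the incoming arrows to Z: Z <- 3*B + 2*W no longer applies, and Z = 9.
D = max(W, Z) + 4  [with W=6, Z=9]  = 13
X = -W  [with W=6]  = -6
Y = -2*D - X + 2*W  [with D=13, X=-6, W=6]  = -8

-8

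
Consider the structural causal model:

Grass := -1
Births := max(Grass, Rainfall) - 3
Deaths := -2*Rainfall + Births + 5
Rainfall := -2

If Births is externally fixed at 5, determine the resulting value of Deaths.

The intervention breaks the incoming arrows to Births: Births := max(Grass, Rainfall) - 3 no longer applies, and Births = 5.
Deaths = -2*Rainfall + Births + 5  [with Rainfall=-2, Births=5]  = 14

14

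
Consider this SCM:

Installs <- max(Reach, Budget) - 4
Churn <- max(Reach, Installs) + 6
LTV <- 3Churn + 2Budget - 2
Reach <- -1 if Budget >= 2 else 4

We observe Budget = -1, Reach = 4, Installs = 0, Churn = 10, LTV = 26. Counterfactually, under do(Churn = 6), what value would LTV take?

14

Intervening sets Churn = 6 and removes its equation (Churn <- max(Reach, Installs) + 6).
LTV = 3Churn + 2Budget - 2  [with Churn=6, Budget=-1]  = 14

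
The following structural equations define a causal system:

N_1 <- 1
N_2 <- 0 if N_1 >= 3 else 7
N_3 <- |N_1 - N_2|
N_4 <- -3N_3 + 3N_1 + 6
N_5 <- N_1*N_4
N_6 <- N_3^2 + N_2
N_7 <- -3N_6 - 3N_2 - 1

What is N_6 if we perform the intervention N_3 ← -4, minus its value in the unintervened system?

-20

The intervention breaks the incoming arrows to N_3: N_3 <- |N_1 - N_2| no longer applies, and N_3 = -4.
N_2 = 0 if N_1 >= 3 else 7  [with N_1=1]  = 7
N_6 = N_3^2 + N_2  [with N_3=-4, N_2=7]  = 23
Without intervention: N_2 = 0 if N_1 >= 3 else 7  [with N_1=1]  = 7; N_3 = |N_1 - N_2|  [with N_1=1, N_2=7]  = 6; N_6 = N_3^2 + N_2  [with N_3=6, N_2=7]  = 43.
Change = 23 − 43 = -20.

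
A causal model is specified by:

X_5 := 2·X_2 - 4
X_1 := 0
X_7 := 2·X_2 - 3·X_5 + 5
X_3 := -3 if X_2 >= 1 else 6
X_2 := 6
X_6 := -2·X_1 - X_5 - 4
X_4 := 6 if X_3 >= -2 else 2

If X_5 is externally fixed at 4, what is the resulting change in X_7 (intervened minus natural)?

Under do(X_5=4), the mechanism X_5 := 2·X_2 - 4 is discarded; X_5 is fixed at 4.
X_7 = 2·X_2 - 3·X_5 + 5  [with X_2=6, X_5=4]  = 5
Without intervention: X_5 = 2·X_2 - 4  [with X_2=6]  = 8; X_7 = 2·X_2 - 3·X_5 + 5  [with X_2=6, X_5=8]  = -7.
Change = 5 − (-7) = 12.

12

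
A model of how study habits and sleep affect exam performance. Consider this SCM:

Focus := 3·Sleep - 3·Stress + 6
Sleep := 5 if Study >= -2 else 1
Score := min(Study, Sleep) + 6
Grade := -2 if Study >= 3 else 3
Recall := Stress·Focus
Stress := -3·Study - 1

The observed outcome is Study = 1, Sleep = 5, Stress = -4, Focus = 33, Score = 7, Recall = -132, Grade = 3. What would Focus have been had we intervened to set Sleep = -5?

3

Under do(Sleep=-5), the mechanism Sleep := 5 if Study >= -2 else 1 is discarded; Sleep is fixed at -5.
Stress = -3·Study - 1  [with Study=1]  = -4
Focus = 3·Sleep - 3·Stress + 6  [with Sleep=-5, Stress=-4]  = 3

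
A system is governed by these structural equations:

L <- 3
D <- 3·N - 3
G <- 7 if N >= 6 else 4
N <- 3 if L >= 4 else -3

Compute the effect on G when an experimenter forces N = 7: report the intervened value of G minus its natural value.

3

Under do(N=7), the mechanism N <- 3 if L >= 4 else -3 is discarded; N is fixed at 7.
G = 7 if N >= 6 else 4  [with N=7]  = 7
Without intervention: N = 3 if L >= 4 else -3  [with L=3]  = -3; G = 7 if N >= 6 else 4  [with N=-3]  = 4.
Change = 7 − 4 = 3.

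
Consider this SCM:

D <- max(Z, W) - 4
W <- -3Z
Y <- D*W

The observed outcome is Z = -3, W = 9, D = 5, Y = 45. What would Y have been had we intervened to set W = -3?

21

Under do(W=-3), the mechanism W <- -3Z is discarded; W is fixed at -3.
D = max(Z, W) - 4  [with Z=-3, W=-3]  = -7
Y = D*W  [with D=-7, W=-3]  = 21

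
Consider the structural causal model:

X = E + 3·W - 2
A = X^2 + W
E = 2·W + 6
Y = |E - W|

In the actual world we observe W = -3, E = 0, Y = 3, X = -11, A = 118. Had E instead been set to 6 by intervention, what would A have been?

do(E=6) replaces the equation E = 2·W + 6 with the constant E = 6.
X = E + 3·W - 2  [with E=6, W=-3]  = -5
A = X^2 + W  [with X=-5, W=-3]  = 22

22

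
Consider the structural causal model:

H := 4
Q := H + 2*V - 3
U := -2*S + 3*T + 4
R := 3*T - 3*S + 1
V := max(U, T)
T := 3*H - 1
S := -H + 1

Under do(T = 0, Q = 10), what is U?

The joint intervention fixes T = 0, Q = 10, removing each variable's own equation.
S = -H + 1  [with H=4]  = -3
U = -2*S + 3*T + 4  [with S=-3, T=0]  = 10

10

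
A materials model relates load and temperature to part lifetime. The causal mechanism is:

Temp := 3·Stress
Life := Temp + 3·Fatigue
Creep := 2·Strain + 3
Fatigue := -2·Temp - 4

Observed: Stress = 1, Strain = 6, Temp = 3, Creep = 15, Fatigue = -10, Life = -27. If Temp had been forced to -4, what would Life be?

8

The intervention breaks the incoming arrows to Temp: Temp := 3·Stress no longer applies, and Temp = -4.
Fatigue = -2·Temp - 4  [with Temp=-4]  = 4
Life = Temp + 3·Fatigue  [with Temp=-4, Fatigue=4]  = 8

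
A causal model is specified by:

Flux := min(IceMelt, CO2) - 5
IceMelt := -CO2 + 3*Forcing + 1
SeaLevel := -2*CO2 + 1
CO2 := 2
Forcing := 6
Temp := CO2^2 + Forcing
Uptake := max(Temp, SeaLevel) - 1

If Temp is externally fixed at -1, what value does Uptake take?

The intervention breaks the incoming arrows to Temp: Temp := CO2^2 + Forcing no longer applies, and Temp = -1.
SeaLevel = -2*CO2 + 1  [with CO2=2]  = -3
Uptake = max(Temp, SeaLevel) - 1  [with Temp=-1, SeaLevel=-3]  = -2

-2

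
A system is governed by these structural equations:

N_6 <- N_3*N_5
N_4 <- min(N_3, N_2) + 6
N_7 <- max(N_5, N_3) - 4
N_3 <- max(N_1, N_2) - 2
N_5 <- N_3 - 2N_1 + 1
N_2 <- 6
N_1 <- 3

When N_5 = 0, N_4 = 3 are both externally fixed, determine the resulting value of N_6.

Setting N_5 = 0, N_4 = 3 by intervention discards those variables' equations.
N_3 = max(N_1, N_2) - 2  [with N_1=3, N_2=6]  = 4
N_6 = N_3*N_5  [with N_3=4, N_5=0]  = 0

0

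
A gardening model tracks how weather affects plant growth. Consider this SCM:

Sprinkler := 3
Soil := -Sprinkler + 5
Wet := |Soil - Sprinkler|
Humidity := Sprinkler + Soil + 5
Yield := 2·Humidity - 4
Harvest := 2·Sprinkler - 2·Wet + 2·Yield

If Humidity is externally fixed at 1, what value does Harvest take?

Under do(Humidity=1), the mechanism Humidity := Sprinkler + Soil + 5 is discarded; Humidity is fixed at 1.
Soil = -Sprinkler + 5  [with Sprinkler=3]  = 2
Wet = |Soil - Sprinkler|  [with Soil=2, Sprinkler=3]  = 1
Yield = 2·Humidity - 4  [with Humidity=1]  = -2
Harvest = 2·Sprinkler - 2·Wet + 2·Yield  [with Sprinkler=3, Wet=1, Yield=-2]  = 0

0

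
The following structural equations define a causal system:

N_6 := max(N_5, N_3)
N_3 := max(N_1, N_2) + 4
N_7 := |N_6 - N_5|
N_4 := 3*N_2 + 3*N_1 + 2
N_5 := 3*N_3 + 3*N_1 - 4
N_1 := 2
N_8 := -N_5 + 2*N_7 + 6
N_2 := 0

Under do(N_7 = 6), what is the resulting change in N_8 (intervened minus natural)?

do(N_7=6) replaces the equation N_7 := |N_6 - N_5| with the constant N_7 = 6.
N_3 = max(N_1, N_2) + 4  [with N_1=2, N_2=0]  = 6
N_5 = 3*N_3 + 3*N_1 - 4  [with N_3=6, N_1=2]  = 20
N_8 = -N_5 + 2*N_7 + 6  [with N_5=20, N_7=6]  = -2
Without intervention: N_3 = max(N_1, N_2) + 4  [with N_1=2, N_2=0]  = 6; N_5 = 3*N_3 + 3*N_1 - 4  [with N_3=6, N_1=2]  = 20; N_6 = max(N_5, N_3)  [with N_5=20, N_3=6]  = 20; N_7 = |N_6 - N_5|  [with N_6=20, N_5=20]  = 0; N_8 = -N_5 + 2*N_7 + 6  [with N_5=20, N_7=0]  = -14.
Change = -2 − (-14) = 12.

12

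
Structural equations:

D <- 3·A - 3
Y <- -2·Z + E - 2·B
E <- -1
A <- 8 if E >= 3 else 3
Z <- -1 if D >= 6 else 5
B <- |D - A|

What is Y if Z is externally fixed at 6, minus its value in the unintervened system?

-14

The intervention breaks the incoming arrows to Z: Z <- -1 if D >= 6 else 5 no longer applies, and Z = 6.
A = 8 if E >= 3 else 3  [with E=-1]  = 3
D = 3·A - 3  [with A=3]  = 6
B = |D - A|  [with D=6, A=3]  = 3
Y = -2·Z + E - 2·B  [with Z=6, E=-1, B=3]  = -19
Without intervention: A = 8 if E >= 3 else 3  [with E=-1]  = 3; D = 3·A - 3  [with A=3]  = 6; B = |D - A|  [with D=6, A=3]  = 3; Z = -1 if D >= 6 else 5  [with D=6]  = -1; Y = -2·Z + E - 2·B  [with Z=-1, E=-1, B=3]  = -5.
Change = -19 − (-5) = -14.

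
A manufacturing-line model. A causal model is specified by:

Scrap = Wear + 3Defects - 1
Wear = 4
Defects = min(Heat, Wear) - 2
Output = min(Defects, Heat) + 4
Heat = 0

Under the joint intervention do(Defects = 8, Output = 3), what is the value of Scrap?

The joint intervention fixes Defects = 8, Output = 3, removing each variable's own equation.
Scrap = Wear + 3Defects - 1  [with Wear=4, Defects=8]  = 27

27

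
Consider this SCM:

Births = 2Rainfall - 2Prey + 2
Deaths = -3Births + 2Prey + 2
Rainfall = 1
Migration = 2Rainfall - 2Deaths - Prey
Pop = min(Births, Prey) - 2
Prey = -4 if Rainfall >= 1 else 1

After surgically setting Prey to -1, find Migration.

do(Prey=-1) replaces the equation Prey = -4 if Rainfall >= 1 else 1 with the constant Prey = -1.
Births = 2Rainfall - 2Prey + 2  [with Rainfall=1, Prey=-1]  = 6
Deaths = -3Births + 2Prey + 2  [with Births=6, Prey=-1]  = -18
Migration = 2Rainfall - 2Deaths - Prey  [with Rainfall=1, Deaths=-18, Prey=-1]  = 39

39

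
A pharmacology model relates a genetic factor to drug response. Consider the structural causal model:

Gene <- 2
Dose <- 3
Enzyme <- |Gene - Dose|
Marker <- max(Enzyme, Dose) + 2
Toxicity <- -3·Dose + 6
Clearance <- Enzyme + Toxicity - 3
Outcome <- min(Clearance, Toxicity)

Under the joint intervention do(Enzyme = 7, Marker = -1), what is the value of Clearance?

Setting Enzyme = 7, Marker = -1 by intervention discards those variables' equations.
Toxicity = -3·Dose + 6  [with Dose=3]  = -3
Clearance = Enzyme + Toxicity - 3  [with Enzyme=7, Toxicity=-3]  = 1

1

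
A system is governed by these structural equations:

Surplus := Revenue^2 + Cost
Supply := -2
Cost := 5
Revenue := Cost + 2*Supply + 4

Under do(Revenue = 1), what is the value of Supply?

-2

Under do(Revenue=1), the mechanism Revenue := Cost + 2*Supply + 4 is discarded; Revenue is fixed at 1.
Supply is not downstream of the intervention, so its value is determined by the original equations.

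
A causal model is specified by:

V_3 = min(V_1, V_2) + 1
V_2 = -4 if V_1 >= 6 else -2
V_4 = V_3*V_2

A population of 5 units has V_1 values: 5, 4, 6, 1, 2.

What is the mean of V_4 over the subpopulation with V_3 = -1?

Observing V_3=-1 restricts to units where V_3's equation naturally yields -1: V_1 ∈ {5, 4, 1, 2}. In that subpopulation V_4 = 2, 2, 2, 2, mean 2.

2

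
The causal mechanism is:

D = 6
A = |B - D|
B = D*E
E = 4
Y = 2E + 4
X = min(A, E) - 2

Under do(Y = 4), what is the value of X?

do(Y=4) replaces the equation Y = 2E + 4 with the constant Y = 4.
Since X is not a descendant of the intervened variable, it is unaffected.
B = D*E  [with D=6, E=4]  = 24
A = |B - D|  [with B=24, D=6]  = 18
X = min(A, E) - 2  [with A=18, E=4]  = 2

2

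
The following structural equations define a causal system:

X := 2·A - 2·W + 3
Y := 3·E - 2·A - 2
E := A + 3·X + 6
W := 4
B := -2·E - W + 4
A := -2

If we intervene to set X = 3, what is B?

-26

The intervention breaks the incoming arrows to X: X := 2·A - 2·W + 3 no longer applies, and X = 3.
E = A + 3·X + 6  [with A=-2, X=3]  = 13
B = -2·E - W + 4  [with E=13, W=4]  = -26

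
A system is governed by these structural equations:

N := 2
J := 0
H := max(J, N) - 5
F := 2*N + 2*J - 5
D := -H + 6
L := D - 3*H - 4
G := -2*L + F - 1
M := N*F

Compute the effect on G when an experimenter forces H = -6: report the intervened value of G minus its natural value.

The intervention breaks the incoming arrows to H: H := max(J, N) - 5 no longer applies, and H = -6.
F = 2*N + 2*J - 5  [with N=2, J=0]  = -1
D = -H + 6  [with H=-6]  = 12
L = D - 3*H - 4  [with D=12, H=-6]  = 26
G = -2*L + F - 1  [with L=26, F=-1]  = -54
Without intervention: H = max(J, N) - 5  [with J=0, N=2]  = -3; F = 2*N + 2*J - 5  [with N=2, J=0]  = -1; D = -H + 6  [with H=-3]  = 9; L = D - 3*H - 4  [with D=9, H=-3]  = 14; G = -2*L + F - 1  [with L=14, F=-1]  = -30.
Change = -54 − (-30) = -24.

-24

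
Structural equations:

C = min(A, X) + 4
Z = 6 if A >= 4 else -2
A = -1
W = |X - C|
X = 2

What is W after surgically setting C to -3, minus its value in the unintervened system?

4

The intervention breaks the incoming arrows to C: C = min(A, X) + 4 no longer applies, and C = -3.
W = |X - C|  [with X=2, C=-3]  = 5
Without intervention: C = min(A, X) + 4  [with A=-1, X=2]  = 3; W = |X - C|  [with X=2, C=3]  = 1.
Change = 5 − 1 = 4.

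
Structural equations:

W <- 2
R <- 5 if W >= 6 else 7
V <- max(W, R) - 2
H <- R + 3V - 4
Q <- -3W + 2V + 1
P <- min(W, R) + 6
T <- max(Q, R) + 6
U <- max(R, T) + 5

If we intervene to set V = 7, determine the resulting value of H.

24

The intervention breaks the incoming arrows to V: V <- max(W, R) - 2 no longer applies, and V = 7.
R = 5 if W >= 6 else 7  [with W=2]  = 7
H = R + 3V - 4  [with R=7, V=7]  = 24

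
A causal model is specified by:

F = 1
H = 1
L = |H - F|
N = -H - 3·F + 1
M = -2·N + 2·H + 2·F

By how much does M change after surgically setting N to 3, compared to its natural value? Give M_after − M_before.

-12

Intervening sets N = 3 and removes its equation (N = -H - 3·F + 1).
M = -2·N + 2·H + 2·F  [with N=3, H=1, F=1]  = -2
Without intervention: N = -H - 3·F + 1  [with H=1, F=1]  = -3; M = -2·N + 2·H + 2·F  [with N=-3, H=1, F=1]  = 10.
Change = -2 − 10 = -12.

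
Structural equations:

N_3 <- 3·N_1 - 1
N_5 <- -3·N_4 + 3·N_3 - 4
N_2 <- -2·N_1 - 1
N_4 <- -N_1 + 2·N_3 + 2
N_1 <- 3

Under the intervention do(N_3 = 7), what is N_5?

-22

do(N_3=7) replaces the equation N_3 <- 3·N_1 - 1 with the constant N_3 = 7.
N_4 = -N_1 + 2·N_3 + 2  [with N_1=3, N_3=7]  = 13
N_5 = -3·N_4 + 3·N_3 - 4  [with N_4=13, N_3=7]  = -22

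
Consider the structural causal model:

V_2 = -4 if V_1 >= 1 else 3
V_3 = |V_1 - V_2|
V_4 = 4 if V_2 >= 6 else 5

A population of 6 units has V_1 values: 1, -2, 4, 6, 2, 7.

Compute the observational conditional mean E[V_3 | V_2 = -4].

8

Observing V_2=-4 restricts to units where V_2's equation naturally yields -4: V_1 ∈ {1, 4, 6, 2, 7}. In that subpopulation V_3 = 5, 8, 10, 6, 11, mean 8.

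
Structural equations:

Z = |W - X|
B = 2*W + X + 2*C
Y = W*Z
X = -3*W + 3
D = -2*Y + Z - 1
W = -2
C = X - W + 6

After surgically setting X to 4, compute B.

24

Under do(X=4), the mechanism X = -3*W + 3 is discarded; X is fixed at 4.
C = X - W + 6  [with X=4, W=-2]  = 12
B = 2*W + X + 2*C  [with W=-2, X=4, C=12]  = 24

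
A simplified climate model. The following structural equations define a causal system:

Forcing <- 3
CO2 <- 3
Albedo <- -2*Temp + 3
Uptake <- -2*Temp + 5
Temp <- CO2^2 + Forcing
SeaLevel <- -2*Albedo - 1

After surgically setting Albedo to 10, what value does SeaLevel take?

-21

Intervening sets Albedo = 10 and removes its equation (Albedo <- -2*Temp + 3).
SeaLevel = -2*Albedo - 1  [with Albedo=10]  = -21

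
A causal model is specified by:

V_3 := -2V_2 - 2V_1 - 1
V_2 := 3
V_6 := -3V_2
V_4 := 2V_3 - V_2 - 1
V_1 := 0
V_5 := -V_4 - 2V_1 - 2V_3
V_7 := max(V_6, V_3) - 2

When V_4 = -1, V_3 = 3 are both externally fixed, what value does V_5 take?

The joint intervention fixes V_4 = -1, V_3 = 3, removing each variable's own equation.
V_5 = -V_4 - 2V_1 - 2V_3  [with V_4=-1, V_1=0, V_3=3]  = -5

-5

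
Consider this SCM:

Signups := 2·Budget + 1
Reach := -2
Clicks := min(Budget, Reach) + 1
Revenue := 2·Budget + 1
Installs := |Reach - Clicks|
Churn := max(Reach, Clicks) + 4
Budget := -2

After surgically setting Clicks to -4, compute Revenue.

The intervention breaks the incoming arrows to Clicks: Clicks := min(Budget, Reach) + 1 no longer applies, and Clicks = -4.
Revenue is not downstream of the intervention, so its value is determined by the original equations.
Revenue = 2·Budget + 1  [with Budget=-2]  = -3

-3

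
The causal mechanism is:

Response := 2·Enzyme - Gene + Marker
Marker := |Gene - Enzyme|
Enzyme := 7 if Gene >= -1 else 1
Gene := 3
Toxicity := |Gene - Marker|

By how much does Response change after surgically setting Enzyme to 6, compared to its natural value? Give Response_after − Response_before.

-3

Under do(Enzyme=6), the mechanism Enzyme := 7 if Gene >= -1 else 1 is discarded; Enzyme is fixed at 6.
Marker = |Gene - Enzyme|  [with Gene=3, Enzyme=6]  = 3
Response = 2·Enzyme - Gene + Marker  [with Enzyme=6, Gene=3, Marker=3]  = 12
Without intervention: Enzyme = 7 if Gene >= -1 else 1  [with Gene=3]  = 7; Marker = |Gene - Enzyme|  [with Gene=3, Enzyme=7]  = 4; Response = 2·Enzyme - Gene + Marker  [with Enzyme=7, Gene=3, Marker=4]  = 15.
Change = 12 − 15 = -3.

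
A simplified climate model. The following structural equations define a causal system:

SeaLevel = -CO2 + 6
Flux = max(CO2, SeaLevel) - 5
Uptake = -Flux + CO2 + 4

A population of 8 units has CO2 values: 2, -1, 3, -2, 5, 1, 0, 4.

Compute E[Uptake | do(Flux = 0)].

do(Flux=0) breaks Flux's dependence on CO2. With Flux=0 fixed, Uptake across the units is 6, 3, 7, 2, 9, 5, 4, 8, mean 5.5.

5.5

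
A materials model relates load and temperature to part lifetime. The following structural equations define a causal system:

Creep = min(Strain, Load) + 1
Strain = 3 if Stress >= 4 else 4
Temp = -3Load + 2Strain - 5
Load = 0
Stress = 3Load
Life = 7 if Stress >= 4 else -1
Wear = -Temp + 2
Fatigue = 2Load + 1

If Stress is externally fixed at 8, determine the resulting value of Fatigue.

Under do(Stress=8), the mechanism Stress = 3Load is discarded; Stress is fixed at 8.
No directed path runs from Stress to Fatigue, so Fatigue keeps its natural value.
Fatigue = 2Load + 1  [with Load=0]  = 1

1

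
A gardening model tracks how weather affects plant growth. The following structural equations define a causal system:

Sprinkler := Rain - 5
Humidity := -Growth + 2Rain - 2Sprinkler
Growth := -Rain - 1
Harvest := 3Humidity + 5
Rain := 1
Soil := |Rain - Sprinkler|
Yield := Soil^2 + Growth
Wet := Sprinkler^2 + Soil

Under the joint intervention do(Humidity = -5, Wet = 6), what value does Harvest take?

Under do(Humidity = -5, Wet = 6), each intervened variable's structural equation is replaced by its fixed value.
Harvest = 3Humidity + 5  [with Humidity=-5]  = -10

-10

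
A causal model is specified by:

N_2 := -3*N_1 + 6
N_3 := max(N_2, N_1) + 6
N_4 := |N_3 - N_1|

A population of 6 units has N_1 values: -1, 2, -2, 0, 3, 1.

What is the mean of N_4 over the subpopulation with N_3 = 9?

7

Conditioning on N_3=9 selects the 2 unit(s) with N_1 ∈ {3, 1}. Their N_4 values: 6, 8. Mean = 7.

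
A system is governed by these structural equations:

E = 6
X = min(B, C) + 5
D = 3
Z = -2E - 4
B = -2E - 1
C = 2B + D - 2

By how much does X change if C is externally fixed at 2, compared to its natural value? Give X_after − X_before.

Under do(C=2), the mechanism C = 2B + D - 2 is discarded; C is fixed at 2.
B = -2E - 1  [with E=6]  = -13
X = min(B, C) + 5  [with B=-13, C=2]  = -8
Without intervention: B = -2E - 1  [with E=6]  = -13; C = 2B + D - 2  [with B=-13, D=3]  = -25; X = min(B, C) + 5  [with B=-13, C=-25]  = -20.
Change = -8 − (-20) = 12.

12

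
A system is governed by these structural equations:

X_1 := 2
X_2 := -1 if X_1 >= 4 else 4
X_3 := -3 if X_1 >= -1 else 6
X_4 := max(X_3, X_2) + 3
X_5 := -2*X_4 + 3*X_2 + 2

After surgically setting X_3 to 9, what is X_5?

-10

do(X_3=9) replaces the equation X_3 := -3 if X_1 >= -1 else 6 with the constant X_3 = 9.
X_2 = -1 if X_1 >= 4 else 4  [with X_1=2]  = 4
X_4 = max(X_3, X_2) + 3  [with X_3=9, X_2=4]  = 12
X_5 = -2*X_4 + 3*X_2 + 2  [with X_4=12, X_2=4]  = -10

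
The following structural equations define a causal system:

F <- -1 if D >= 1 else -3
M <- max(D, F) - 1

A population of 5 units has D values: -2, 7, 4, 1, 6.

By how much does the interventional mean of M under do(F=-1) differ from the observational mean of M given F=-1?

-1.1

Every unit gets F=-1 under the intervention. M values become -2, 6, 3, 0, 5; E[M|do(F=-1)] = 2.4.
Observing F=-1 restricts to units where F's equation naturally yields -1: D ∈ {7, 4, 1, 6}. In that subpopulation M = 6, 3, 0, 5, mean 3.5.
Difference = 2.4 − 3.5 = -1.1.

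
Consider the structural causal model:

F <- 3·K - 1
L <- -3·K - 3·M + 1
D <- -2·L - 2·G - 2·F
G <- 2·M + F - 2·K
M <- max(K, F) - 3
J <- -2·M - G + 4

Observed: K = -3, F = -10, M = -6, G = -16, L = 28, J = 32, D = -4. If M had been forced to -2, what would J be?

16

The intervention breaks the incoming arrows to M: M <- max(K, F) - 3 no longer applies, and M = -2.
F = 3·K - 1  [with K=-3]  = -10
G = 2·M + F - 2·K  [with M=-2, F=-10, K=-3]  = -8
J = -2·M - G + 4  [with M=-2, G=-8]  = 16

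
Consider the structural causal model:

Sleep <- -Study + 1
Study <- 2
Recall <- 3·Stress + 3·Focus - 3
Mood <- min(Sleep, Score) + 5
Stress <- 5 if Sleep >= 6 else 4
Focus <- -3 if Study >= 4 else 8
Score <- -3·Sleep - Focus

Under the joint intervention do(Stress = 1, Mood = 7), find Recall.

Under do(Stress = 1, Mood = 7), each intervened variable's structural equation is replaced by its fixed value.
Focus = -3 if Study >= 4 else 8  [with Study=2]  = 8
Recall = 3·Stress + 3·Focus - 3  [with Stress=1, Focus=8]  = 24

24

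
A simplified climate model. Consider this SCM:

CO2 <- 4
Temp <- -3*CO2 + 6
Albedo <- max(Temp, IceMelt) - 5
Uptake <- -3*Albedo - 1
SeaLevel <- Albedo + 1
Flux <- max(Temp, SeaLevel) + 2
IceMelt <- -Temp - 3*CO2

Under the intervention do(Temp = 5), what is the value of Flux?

7

Under do(Temp=5), the mechanism Temp <- -3*CO2 + 6 is discarded; Temp is fixed at 5.
IceMelt = -Temp - 3*CO2  [with Temp=5, CO2=4]  = -17
Albedo = max(Temp, IceMelt) - 5  [with Temp=5, IceMelt=-17]  = 0
SeaLevel = Albedo + 1  [with Albedo=0]  = 1
Flux = max(Temp, SeaLevel) + 2  [with Temp=5, SeaLevel=1]  = 7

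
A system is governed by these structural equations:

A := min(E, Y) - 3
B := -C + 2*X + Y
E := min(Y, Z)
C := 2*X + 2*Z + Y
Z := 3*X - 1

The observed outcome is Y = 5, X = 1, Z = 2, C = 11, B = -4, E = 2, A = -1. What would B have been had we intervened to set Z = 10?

do(Z=10) replaces the equation Z := 3*X - 1 with the constant Z = 10.
C = 2*X + 2*Z + Y  [with X=1, Z=10, Y=5]  = 27
B = -C + 2*X + Y  [with C=27, X=1, Y=5]  = -20

-20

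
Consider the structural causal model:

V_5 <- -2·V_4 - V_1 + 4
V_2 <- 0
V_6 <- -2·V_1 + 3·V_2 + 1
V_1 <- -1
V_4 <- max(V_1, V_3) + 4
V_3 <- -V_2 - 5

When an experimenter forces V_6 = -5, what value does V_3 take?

-5

do(V_6=-5) replaces the equation V_6 <- -2·V_1 + 3·V_2 + 1 with the constant V_6 = -5.
V_3 is not downstream of the intervention, so its value is determined by the original equations.
V_3 = -V_2 - 5  [with V_2=0]  = -5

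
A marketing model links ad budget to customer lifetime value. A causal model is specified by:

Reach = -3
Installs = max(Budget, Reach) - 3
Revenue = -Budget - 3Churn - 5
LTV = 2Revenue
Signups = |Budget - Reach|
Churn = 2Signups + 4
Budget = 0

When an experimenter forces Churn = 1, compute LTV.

-16

Under do(Churn=1), the mechanism Churn = 2Signups + 4 is discarded; Churn is fixed at 1.
Revenue = -Budget - 3Churn - 5  [with Budget=0, Churn=1]  = -8
LTV = 2Revenue  [with Revenue=-8]  = -16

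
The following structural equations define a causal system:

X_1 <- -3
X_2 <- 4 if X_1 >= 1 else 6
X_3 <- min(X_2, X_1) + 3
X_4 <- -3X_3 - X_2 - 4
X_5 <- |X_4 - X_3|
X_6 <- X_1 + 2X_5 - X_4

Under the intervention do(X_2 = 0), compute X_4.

-4

Under do(X_2=0), the mechanism X_2 <- 4 if X_1 >= 1 else 6 is discarded; X_2 is fixed at 0.
X_3 = min(X_2, X_1) + 3  [with X_2=0, X_1=-3]  = 0
X_4 = -3X_3 - X_2 - 4  [with X_3=0, X_2=0]  = -4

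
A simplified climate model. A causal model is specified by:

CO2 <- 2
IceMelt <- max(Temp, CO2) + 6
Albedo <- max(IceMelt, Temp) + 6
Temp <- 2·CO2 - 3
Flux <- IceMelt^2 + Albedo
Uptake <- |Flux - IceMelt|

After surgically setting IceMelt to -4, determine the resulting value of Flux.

23

do(IceMelt=-4) replaces the equation IceMelt <- max(Temp, CO2) + 6 with the constant IceMelt = -4.
Temp = 2·CO2 - 3  [with CO2=2]  = 1
Albedo = max(IceMelt, Temp) + 6  [with IceMelt=-4, Temp=1]  = 7
Flux = IceMelt^2 + Albedo  [with IceMelt=-4, Albedo=7]  = 23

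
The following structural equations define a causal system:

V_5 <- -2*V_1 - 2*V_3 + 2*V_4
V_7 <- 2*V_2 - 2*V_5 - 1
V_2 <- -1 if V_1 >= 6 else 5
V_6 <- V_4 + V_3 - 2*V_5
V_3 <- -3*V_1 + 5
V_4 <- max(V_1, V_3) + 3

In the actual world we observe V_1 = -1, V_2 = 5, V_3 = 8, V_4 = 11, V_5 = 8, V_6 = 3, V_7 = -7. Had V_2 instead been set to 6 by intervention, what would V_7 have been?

-5

Under do(V_2=6), the mechanism V_2 <- -1 if V_1 >= 6 else 5 is discarded; V_2 is fixed at 6.
V_3 = -3*V_1 + 5  [with V_1=-1]  = 8
V_4 = max(V_1, V_3) + 3  [with V_1=-1, V_3=8]  = 11
V_5 = -2*V_1 - 2*V_3 + 2*V_4  [with V_1=-1, V_3=8, V_4=11]  = 8
V_7 = 2*V_2 - 2*V_5 - 1  [with V_2=6, V_5=8]  = -5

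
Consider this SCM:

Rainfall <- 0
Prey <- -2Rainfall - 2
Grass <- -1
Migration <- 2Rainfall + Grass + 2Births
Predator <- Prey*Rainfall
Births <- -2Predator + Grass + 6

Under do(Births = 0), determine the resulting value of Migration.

-1

The intervention breaks the incoming arrows to Births: Births <- -2Predator + Grass + 6 no longer applies, and Births = 0.
Migration = 2Rainfall + Grass + 2Births  [with Rainfall=0, Grass=-1, Births=0]  = -1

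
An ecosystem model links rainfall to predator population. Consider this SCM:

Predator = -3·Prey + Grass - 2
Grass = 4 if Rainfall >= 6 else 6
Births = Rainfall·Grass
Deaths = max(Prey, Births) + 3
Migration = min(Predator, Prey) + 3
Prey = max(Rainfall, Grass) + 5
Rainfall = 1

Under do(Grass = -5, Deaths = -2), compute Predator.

-25

The joint intervention fixes Grass = -5, Deaths = -2, removing each variable's own equation.
Prey = max(Rainfall, Grass) + 5  [with Rainfall=1, Grass=-5]  = 6
Predator = -3·Prey + Grass - 2  [with Prey=6, Grass=-5]  = -25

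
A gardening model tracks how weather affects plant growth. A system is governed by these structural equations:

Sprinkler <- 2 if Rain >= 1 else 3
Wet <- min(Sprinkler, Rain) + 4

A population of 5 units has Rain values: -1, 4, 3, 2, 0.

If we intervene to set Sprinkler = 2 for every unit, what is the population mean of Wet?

do(Sprinkler=2) breaks Sprinkler's dependence on Rain. With Sprinkler=2 fixed, Wet across the units is 3, 6, 6, 6, 4, mean 5.

5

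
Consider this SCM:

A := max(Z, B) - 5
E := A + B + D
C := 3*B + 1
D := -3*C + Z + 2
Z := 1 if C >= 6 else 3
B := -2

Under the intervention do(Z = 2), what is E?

14

The intervention breaks the incoming arrows to Z: Z := 1 if C >= 6 else 3 no longer applies, and Z = 2.
C = 3*B + 1  [with B=-2]  = -5
A = max(Z, B) - 5  [with Z=2, B=-2]  = -3
D = -3*C + Z + 2  [with C=-5, Z=2]  = 19
E = A + B + D  [with A=-3, B=-2, D=19]  = 14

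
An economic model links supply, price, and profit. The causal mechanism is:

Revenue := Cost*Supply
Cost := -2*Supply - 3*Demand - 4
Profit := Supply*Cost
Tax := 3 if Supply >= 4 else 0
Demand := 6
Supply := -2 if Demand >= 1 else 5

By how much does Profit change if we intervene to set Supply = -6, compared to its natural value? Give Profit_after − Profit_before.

Under do(Supply=-6), the mechanism Supply := -2 if Demand >= 1 else 5 is discarded; Supply is fixed at -6.
Cost = -2*Supply - 3*Demand - 4  [with Supply=-6, Demand=6]  = -10
Profit = Supply*Cost  [with Supply=-6, Cost=-10]  = 60
Without intervention: Supply = -2 if Demand >= 1 else 5  [with Demand=6]  = -2; Cost = -2*Supply - 3*Demand - 4  [with Supply=-2, Demand=6]  = -18; Profit = Supply*Cost  [with Supply=-2, Cost=-18]  = 36.
Change = 60 − 36 = 24.

24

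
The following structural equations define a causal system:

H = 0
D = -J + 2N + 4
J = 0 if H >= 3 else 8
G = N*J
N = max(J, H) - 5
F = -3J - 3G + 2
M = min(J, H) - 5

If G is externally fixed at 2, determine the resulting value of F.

-28

Intervening sets G = 2 and removes its equation (G = N*J).
J = 0 if H >= 3 else 8  [with H=0]  = 8
F = -3J - 3G + 2  [with J=8, G=2]  = -28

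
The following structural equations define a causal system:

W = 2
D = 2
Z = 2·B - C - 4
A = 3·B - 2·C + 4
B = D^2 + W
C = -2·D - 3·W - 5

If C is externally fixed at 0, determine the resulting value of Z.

do(C=0) replaces the equation C = -2·D - 3·W - 5 with the constant C = 0.
B = D^2 + W  [with D=2, W=2]  = 6
Z = 2·B - C - 4  [with B=6, C=0]  = 8

8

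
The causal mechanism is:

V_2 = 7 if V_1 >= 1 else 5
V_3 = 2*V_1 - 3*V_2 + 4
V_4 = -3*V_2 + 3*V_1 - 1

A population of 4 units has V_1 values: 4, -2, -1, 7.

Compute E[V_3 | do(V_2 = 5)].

do(V_2=5) breaks V_2's dependence on V_1. With V_2=5 fixed, V_3 across the units is -3, -15, -13, 3, mean -7.

-7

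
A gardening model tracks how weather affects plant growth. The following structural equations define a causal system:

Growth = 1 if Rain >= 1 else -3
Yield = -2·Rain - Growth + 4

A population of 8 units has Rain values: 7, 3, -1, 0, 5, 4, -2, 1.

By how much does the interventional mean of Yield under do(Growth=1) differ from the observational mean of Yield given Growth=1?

3.75

Every unit gets Growth=1 under the intervention. Yield values become -11, -3, 5, 3, -7, -5, 7, 1; E[Yield|do(Growth=1)] = -1.25.
Conditioning on Growth=1 selects the 5 unit(s) with Rain ∈ {7, 3, 5, 4, 1}. Their Yield values: -11, -3, -7, -5, 1. Mean = -5.
Difference = -1.25 − (-5) = 3.75.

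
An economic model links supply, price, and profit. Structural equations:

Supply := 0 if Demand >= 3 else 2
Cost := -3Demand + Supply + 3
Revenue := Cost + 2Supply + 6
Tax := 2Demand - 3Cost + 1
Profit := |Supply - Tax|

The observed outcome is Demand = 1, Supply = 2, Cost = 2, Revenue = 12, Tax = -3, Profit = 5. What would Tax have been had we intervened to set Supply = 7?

do(Supply=7) replaces the equation Supply := 0 if Demand >= 3 else 2 with the constant Supply = 7.
Cost = -3Demand + Supply + 3  [with Demand=1, Supply=7]  = 7
Tax = 2Demand - 3Cost + 1  [with Demand=1, Cost=7]  = -18

-18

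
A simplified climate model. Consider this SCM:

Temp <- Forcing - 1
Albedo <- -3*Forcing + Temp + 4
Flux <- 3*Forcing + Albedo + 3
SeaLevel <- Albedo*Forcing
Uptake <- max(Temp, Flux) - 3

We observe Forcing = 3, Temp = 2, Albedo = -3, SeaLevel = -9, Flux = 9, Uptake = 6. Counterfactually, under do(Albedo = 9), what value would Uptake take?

The intervention breaks the incoming arrows to Albedo: Albedo <- -3*Forcing + Temp + 4 no longer applies, and Albedo = 9.
Temp = Forcing - 1  [with Forcing=3]  = 2
Flux = 3*Forcing + Albedo + 3  [with Forcing=3, Albedo=9]  = 21
Uptake = max(Temp, Flux) - 3  [with Temp=2, Flux=21]  = 18

18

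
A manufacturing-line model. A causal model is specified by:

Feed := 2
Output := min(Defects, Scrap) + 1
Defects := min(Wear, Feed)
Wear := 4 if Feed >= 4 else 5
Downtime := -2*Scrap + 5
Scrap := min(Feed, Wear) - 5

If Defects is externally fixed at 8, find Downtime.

11

The intervention breaks the incoming arrows to Defects: Defects := min(Wear, Feed) no longer applies, and Defects = 8.
No directed path runs from Defects to Downtime, so Downtime keeps its natural value.
Wear = 4 if Feed >= 4 else 5  [with Feed=2]  = 5
Scrap = min(Feed, Wear) - 5  [with Feed=2, Wear=5]  = -3
Downtime = -2*Scrap + 5  [with Scrap=-3]  = 11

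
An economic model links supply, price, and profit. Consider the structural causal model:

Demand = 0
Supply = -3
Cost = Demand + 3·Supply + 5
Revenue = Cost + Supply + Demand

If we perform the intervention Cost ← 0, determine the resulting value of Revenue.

-3

The intervention breaks the incoming arrows to Cost: Cost = Demand + 3·Supply + 5 no longer applies, and Cost = 0.
Revenue = Cost + Supply + Demand  [with Cost=0, Supply=-3, Demand=0]  = -3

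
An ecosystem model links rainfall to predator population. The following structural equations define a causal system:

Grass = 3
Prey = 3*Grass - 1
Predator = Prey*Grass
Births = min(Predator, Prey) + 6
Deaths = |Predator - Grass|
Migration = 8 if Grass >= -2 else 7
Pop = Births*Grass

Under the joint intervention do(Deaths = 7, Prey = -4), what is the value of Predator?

Setting Deaths = 7, Prey = -4 by intervention discards those variables' equations.
Predator = Prey*Grass  [with Prey=-4, Grass=3]  = -12

-12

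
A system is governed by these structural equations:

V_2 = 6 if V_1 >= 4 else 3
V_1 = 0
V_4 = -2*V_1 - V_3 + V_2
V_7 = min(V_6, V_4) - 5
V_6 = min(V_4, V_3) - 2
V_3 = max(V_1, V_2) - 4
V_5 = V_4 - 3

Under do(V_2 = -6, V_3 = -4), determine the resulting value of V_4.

-2

Setting V_2 = -6, V_3 = -4 by intervention discards those variables' equations.
V_4 = -2*V_1 - V_3 + V_2  [with V_1=0, V_3=-4, V_2=-6]  = -2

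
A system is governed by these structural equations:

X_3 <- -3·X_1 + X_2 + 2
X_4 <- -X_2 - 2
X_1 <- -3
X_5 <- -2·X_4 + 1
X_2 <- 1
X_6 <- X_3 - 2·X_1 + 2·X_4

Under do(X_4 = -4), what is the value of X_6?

Under do(X_4=-4), the mechanism X_4 <- -X_2 - 2 is discarded; X_4 is fixed at -4.
X_3 = -3·X_1 + X_2 + 2  [with X_1=-3, X_2=1]  = 12
X_6 = X_3 - 2·X_1 + 2·X_4  [with X_3=12, X_1=-3, X_4=-4]  = 10

10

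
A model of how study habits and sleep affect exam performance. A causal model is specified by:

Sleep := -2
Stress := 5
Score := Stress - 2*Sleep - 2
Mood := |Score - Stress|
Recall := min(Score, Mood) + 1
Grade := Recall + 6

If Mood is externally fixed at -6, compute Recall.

-5

Intervening sets Mood = -6 and removes its equation (Mood := |Score - Stress|).
Score = Stress - 2*Sleep - 2  [with Stress=5, Sleep=-2]  = 7
Recall = min(Score, Mood) + 1  [with Score=7, Mood=-6]  = -5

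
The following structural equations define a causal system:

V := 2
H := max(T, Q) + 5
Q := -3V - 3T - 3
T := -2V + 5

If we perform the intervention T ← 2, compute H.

7

Under do(T=2), the mechanism T := -2V + 5 is discarded; T is fixed at 2.
Q = -3V - 3T - 3  [with V=2, T=2]  = -15
H = max(T, Q) + 5  [with T=2, Q=-15]  = 7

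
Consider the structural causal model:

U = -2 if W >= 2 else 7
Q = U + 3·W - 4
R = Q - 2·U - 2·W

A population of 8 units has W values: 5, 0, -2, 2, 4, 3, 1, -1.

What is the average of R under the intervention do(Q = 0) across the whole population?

Every unit gets Q=0 under the intervention. R values become -6, -14, -10, 0, -4, -2, -16, -12; E[R|do(Q=0)] = -8.

-8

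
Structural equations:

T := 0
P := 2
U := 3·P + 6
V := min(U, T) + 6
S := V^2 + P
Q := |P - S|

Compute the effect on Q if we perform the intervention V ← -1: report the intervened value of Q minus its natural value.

Under do(V=-1), the mechanism V := min(U, T) + 6 is discarded; V is fixed at -1.
S = V^2 + P  [with V=-1, P=2]  = 3
Q = |P - S|  [with P=2, S=3]  = 1
Without intervention: U = 3·P + 6  [with P=2]  = 12; V = min(U, T) + 6  [with U=12, T=0]  = 6; S = V^2 + P  [with V=6, P=2]  = 38; Q = |P - S|  [with P=2, S=38]  = 36.
Change = 1 − 36 = -35.

-35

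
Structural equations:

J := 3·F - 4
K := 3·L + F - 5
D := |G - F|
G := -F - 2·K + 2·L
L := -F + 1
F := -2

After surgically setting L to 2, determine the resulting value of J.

-10

Under do(L=2), the mechanism L := -F + 1 is discarded; L is fixed at 2.
No directed path runs from L to J, so J keeps its natural value.
J = 3·F - 4  [with F=-2]  = -10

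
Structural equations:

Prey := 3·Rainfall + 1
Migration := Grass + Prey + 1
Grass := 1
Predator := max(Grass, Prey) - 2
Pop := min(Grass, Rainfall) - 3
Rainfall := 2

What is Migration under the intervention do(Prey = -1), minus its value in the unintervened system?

do(Prey=-1) replaces the equation Prey := 3·Rainfall + 1 with the constant Prey = -1.
Migration = Grass + Prey + 1  [with Grass=1, Prey=-1]  = 1
Without intervention: Prey = 3·Rainfall + 1  [with Rainfall=2]  = 7; Migration = Grass + Prey + 1  [with Grass=1, Prey=7]  = 9.
Change = 1 − 9 = -8.

-8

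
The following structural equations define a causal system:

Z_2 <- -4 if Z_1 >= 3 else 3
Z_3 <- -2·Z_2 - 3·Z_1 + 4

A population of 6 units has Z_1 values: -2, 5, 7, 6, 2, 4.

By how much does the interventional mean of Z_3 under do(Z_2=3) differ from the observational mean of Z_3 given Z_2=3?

The intervention sets Z_2=3 in all 6 units regardless of Z_1. Recomputing Z_3 per unit gives 4, -17, -23, -20, -8, -14; average -13.
Observing Z_2=3 restricts to units where Z_2's equation naturally yields 3: Z_1 ∈ {-2, 2}. In that subpopulation Z_3 = 4, -8, mean -2.
Difference = -13 − (-2) = -11.

-11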